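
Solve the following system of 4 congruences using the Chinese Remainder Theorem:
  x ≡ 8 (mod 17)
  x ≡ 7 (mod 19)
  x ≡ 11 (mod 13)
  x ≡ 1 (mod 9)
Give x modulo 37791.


Product of moduli M = 17 · 19 · 13 · 9 = 37791.
Merge one congruence at a time:
  Start: x ≡ 8 (mod 17).
  Combine with x ≡ 7 (mod 19); new modulus lcm = 323.
    Write x = 8 + 17·t and substitute into x ≡ 7 (mod 19): 17·t ≡ 7 − 8 = -1 (mod 19).
    Reduce coefficients mod 19: 17·t ≡ 18 (mod 19).
    The inverse of 17 mod 19 is 9 (since 17·9 = 153 = 8·19 + 1), so t ≡ 9·18 = 162 ≡ 10 (mod 19).
    Then x = 8 + 17·10 = 178, valid modulo lcm(17, 19) = 323: x ≡ 178 (mod 323).
  Combine with x ≡ 11 (mod 13); new modulus lcm = 4199.
    Write x = 178 + 323·t and substitute into x ≡ 11 (mod 13): 323·t ≡ 11 − 178 = -167 (mod 13).
    Reduce coefficients mod 13: 11·t ≡ 2 (mod 13).
    The inverse of 11 mod 13 is 6 (since 11·6 = 66 = 5·13 + 1), so t ≡ 6·2 = 12 ≡ 12 (mod 13).
    Then x = 178 + 323·12 = 4054, valid modulo lcm(323, 13) = 4199: x ≡ 4054 (mod 4199).
  Combine with x ≡ 1 (mod 9); new modulus lcm = 37791.
    Write x = 4054 + 4199·t and substitute into x ≡ 1 (mod 9): 4199·t ≡ 1 − 4054 = -4053 (mod 9).
    Reduce coefficients mod 9: 5·t ≡ 6 (mod 9).
    The inverse of 5 mod 9 is 2 (since 5·2 = 10 = 1·9 + 1), so t ≡ 2·6 = 12 ≡ 3 (mod 9).
    Then x = 4054 + 4199·3 = 16651, valid modulo lcm(4199, 9) = 37791: x ≡ 16651 (mod 37791).
Verify against each original: 16651 mod 17 = 8, 16651 mod 19 = 7, 16651 mod 13 = 11, 16651 mod 9 = 1.

x ≡ 16651 (mod 37791).


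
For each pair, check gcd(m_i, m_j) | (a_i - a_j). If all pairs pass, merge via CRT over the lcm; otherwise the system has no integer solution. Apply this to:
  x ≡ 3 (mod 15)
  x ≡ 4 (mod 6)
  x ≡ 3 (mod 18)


Moduli 15, 6, 18 are not pairwise coprime, so CRT works modulo lcm(m_i) when all pairwise compatibility conditions hold.
Pairwise compatibility: gcd(m_i, m_j) must divide a_i - a_j for every pair.
Merge one congruence at a time:
  Start: x ≡ 3 (mod 15).
  Combine with x ≡ 4 (mod 6): gcd(15, 6) = 3, and 4 - 3 = 1 is NOT divisible by 3.
    ⇒ system is inconsistent (no integer solution).

No solution (the system is inconsistent).


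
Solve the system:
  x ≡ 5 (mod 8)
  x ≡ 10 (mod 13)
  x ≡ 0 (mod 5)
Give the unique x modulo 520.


Moduli 8, 13, 5 are pairwise coprime; by CRT there is a unique solution modulo M = 8 · 13 · 5 = 520.
Solve pairwise, accumulating the modulus:
  Start with x ≡ 5 (mod 8).
  Combine with x ≡ 10 (mod 13): since gcd(8, 13) = 1, we get a unique residue mod 104.
    Write x = 5 + 8·t and substitute into x ≡ 10 (mod 13): 8·t ≡ 10 − 5 = 5 (mod 13).
    The inverse of 8 mod 13 is 5 (since 8·5 = 40 = 3·13 + 1), so t ≡ 5·5 = 25 ≡ 12 (mod 13).
    Then x = 5 + 8·12 = 101, valid modulo lcm(8, 13) = 104: x ≡ 101 (mod 104).
  Combine with x ≡ 0 (mod 5): since gcd(104, 5) = 1, we get a unique residue mod 520.
    Write x = 101 + 104·t and substitute into x ≡ 0 (mod 5): 104·t ≡ 0 − 101 = -101 (mod 5).
    Reduce coefficients mod 5: 4·t ≡ 4 (mod 5).
    The inverse of 4 mod 5 is 4 (since 4·4 = 16 = 3·5 + 1), so t ≡ 4·4 = 16 ≡ 1 (mod 5).
    Then x = 101 + 104·1 = 205, valid modulo lcm(104, 5) = 520: x ≡ 205 (mod 520).
Verify: 205 mod 8 = 5 ✓, 205 mod 13 = 10 ✓, 205 mod 5 = 0 ✓.

x ≡ 205 (mod 520).


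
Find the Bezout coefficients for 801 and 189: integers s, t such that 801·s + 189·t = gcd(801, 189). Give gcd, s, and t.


Euclidean algorithm on (801, 189) — divide until remainder is 0:
  801 = 4 · 189 + 45
  189 = 4 · 45 + 9
  45 = 5 · 9 + 0
gcd(801, 189) = 9.
Track Bezout coefficients alongside the remainders: start with r₀ = 801 = a·1 + b·0 (s = 1, t = 0) and r₁ = 189 = a·0 + b·1 (s = 0, t = 1); each new remainder r_{k+1} = r_{k-1} − q_k·r_k inherits s_{k+1} = s_{k-1} − q_k·s_k, t_{k+1} = t_{k-1} − q_k·t_k, so r_k = a·s_k + b·t_k at every step:
  q = 4: r = 45, s = 1 − 4·0 = 1, t = 0 − 4·1 = -4  (check: 801·1 + 189·(-4) = 45)
  q = 4: r = 9, s = 0 − 4·1 = -4, t = 1 − 4·(-4) = 17  (check: 801·(-4) + 189·17 = 9)
The row with r = 9 (the gcd) gives the Bezout coefficients s = -4, t = 17.
Result: 801 · (-4) + 189 · (17) = 9.

gcd(801, 189) = 9; s = -4, t = 17 (check: 801·(-4) + 189·17 = 9).


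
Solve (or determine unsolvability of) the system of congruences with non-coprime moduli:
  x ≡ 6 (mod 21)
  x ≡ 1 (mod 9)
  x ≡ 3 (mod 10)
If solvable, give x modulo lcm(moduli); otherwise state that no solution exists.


Moduli 21, 9, 10 are not pairwise coprime, so CRT works modulo lcm(m_i) when all pairwise compatibility conditions hold.
Pairwise compatibility: gcd(m_i, m_j) must divide a_i - a_j for every pair.
Merge one congruence at a time:
  Start: x ≡ 6 (mod 21).
  Combine with x ≡ 1 (mod 9): gcd(21, 9) = 3, and 1 - 6 = -5 is NOT divisible by 3.
    ⇒ system is inconsistent (no integer solution).

No solution (the system is inconsistent).


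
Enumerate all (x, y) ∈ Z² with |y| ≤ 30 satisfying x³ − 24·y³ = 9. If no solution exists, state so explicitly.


The equation is x³ - 24y³ = 9. For fixed y, x³ = 24·y³ + 9, so a solution requires the RHS to be a perfect cube.
Strategy: iterate y from -30 to 30, compute RHS = 24·y³ + 9, and check whether it is a (positive or negative) perfect cube.
Check small values of y:
  y = 0: RHS = 9 is not a perfect cube.
  y = 1: RHS = 33 is not a perfect cube.
  y = -1: RHS = -15 is not a perfect cube.
  y = 2: RHS = 201 is not a perfect cube.
  y = -2: RHS = -183 is not a perfect cube.
  y = 3: RHS = 657 is not a perfect cube.
  y = -3: RHS = -639 is not a perfect cube.
Continuing the search up to |y| = 30 finds no solutions either.
No (x, y) in the scanned range satisfies the equation.

No integer solutions with |y| ≤ 30.


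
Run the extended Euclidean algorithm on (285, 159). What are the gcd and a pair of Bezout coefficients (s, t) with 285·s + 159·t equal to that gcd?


Euclidean algorithm on (285, 159) — divide until remainder is 0:
  285 = 1 · 159 + 126
  159 = 1 · 126 + 33
  126 = 3 · 33 + 27
  33 = 1 · 27 + 6
  27 = 4 · 6 + 3
  6 = 2 · 3 + 0
gcd(285, 159) = 3.
Track Bezout coefficients alongside the remainders: start with r₀ = 285 = a·1 + b·0 (s = 1, t = 0) and r₁ = 159 = a·0 + b·1 (s = 0, t = 1); each new remainder r_{k+1} = r_{k-1} − q_k·r_k inherits s_{k+1} = s_{k-1} − q_k·s_k, t_{k+1} = t_{k-1} − q_k·t_k, so r_k = a·s_k + b·t_k at every step:
  q = 1: r = 126, s = 1 − 1·0 = 1, t = 0 − 1·1 = -1  (check: 285·1 + 159·(-1) = 126)
  q = 1: r = 33, s = 0 − 1·1 = -1, t = 1 − 1·(-1) = 2  (check: 285·(-1) + 159·2 = 33)
  q = 3: r = 27, s = 1 − 3·(-1) = 4, t = -1 − 3·2 = -7  (check: 285·4 + 159·(-7) = 27)
  q = 1: r = 6, s = -1 − 1·4 = -5, t = 2 − 1·(-7) = 9  (check: 285·(-5) + 159·9 = 6)
  q = 4: r = 3, s = 4 − 4·(-5) = 24, t = -7 − 4·9 = -43  (check: 285·24 + 159·(-43) = 3)
The row with r = 3 (the gcd) gives the Bezout coefficients s = 24, t = -43.
Result: 285 · (24) + 159 · (-43) = 3.

gcd(285, 159) = 3; s = 24, t = -43 (check: 285·24 + 159·(-43) = 3).


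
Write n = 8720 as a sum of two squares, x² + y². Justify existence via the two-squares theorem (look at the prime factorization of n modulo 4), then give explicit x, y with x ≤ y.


Step 1: Factor n = 8720 = 2^4 · 5 · 109.
Step 2: Check the mod-4 condition on each prime factor: 2 = 2 (special); 5 ≡ 1 (mod 4), exponent 1; 109 ≡ 1 (mod 4), exponent 1.
All primes ≡ 3 (mod 4) appear to even exponent (or don't appear), so by the two-squares theorem n IS expressible as a sum of two squares.
Step 3: Build a representation. Group n = k² · m with k = 4 and m = 5 · 109 = 545 (a product of primes ≡ 1 (mod 4)); a representation of m scales to one of n via (k·x)² + (k·y)² = k²(x² + y²). Each prime p ≡ 1 (mod 4) is itself a sum of two squares; find a² by testing p − a² for a perfect square:
  5: 5 − 1² = 4 = 2² ⇒ 5 = 1² + 2².
  109: 109 − 1² = 108, 109 − 2² = 105, 109 − 3² = 100 = 10² ⇒ 109 = 3² + 10².
  Combine using the Brahmagupta–Fibonacci identity (a² + b²)(c² + d²) = (ac − bd)² + (ad + bc)² = (ac + bd)² + (ad − bc)²:
  5 · 109 = 545: from (1² + 2²)(3² + 10²), take (1·3 − 2·10, 1·10 + 2·3) = (3 − 20, 10 + 6) = (-17, 16); dropping signs (only squares matter) gives (17, 16); check 17² + 16² = 289 + 256 = 545 ✓.
  Scale by k = 4: (4·17, 4·16) = (68, 64).
Step 4: Order so x ≤ y and verify: 64² + 68² = 4096 + 4624 = 8720 = n. ✓

n = 8720 = 64² + 68² (one valid representation with x ≤ y).


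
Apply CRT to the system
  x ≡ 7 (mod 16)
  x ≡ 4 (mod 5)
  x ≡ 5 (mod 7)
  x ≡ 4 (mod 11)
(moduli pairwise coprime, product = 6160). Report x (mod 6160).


Product of moduli M = 16 · 5 · 7 · 11 = 6160.
Merge one congruence at a time:
  Start: x ≡ 7 (mod 16).
  Combine with x ≡ 4 (mod 5); new modulus lcm = 80.
    Write x = 7 + 16·t and substitute into x ≡ 4 (mod 5): 16·t ≡ 4 − 7 = -3 (mod 5).
    Reduce coefficients mod 5: 1·t ≡ 2 (mod 5).
    So t ≡ 2 (mod 5).
    Then x = 7 + 16·2 = 39, valid modulo lcm(16, 5) = 80: x ≡ 39 (mod 80).
  Combine with x ≡ 5 (mod 7); new modulus lcm = 560.
    Write x = 39 + 80·t and substitute into x ≡ 5 (mod 7): 80·t ≡ 5 − 39 = -34 (mod 7).
    Reduce coefficients mod 7: 3·t ≡ 1 (mod 7).
    The inverse of 3 mod 7 is 5 (since 3·5 = 15 = 2·7 + 1), so t ≡ 5·1 = 5 ≡ 5 (mod 7).
    Then x = 39 + 80·5 = 439, valid modulo lcm(80, 7) = 560: x ≡ 439 (mod 560).
  Combine with x ≡ 4 (mod 11); new modulus lcm = 6160.
    Write x = 439 + 560·t and substitute into x ≡ 4 (mod 11): 560·t ≡ 4 − 439 = -435 (mod 11).
    Reduce coefficients mod 11: 10·t ≡ 5 (mod 11).
    The inverse of 10 mod 11 is 10 (since 10·10 = 100 = 9·11 + 1), so t ≡ 10·5 = 50 ≡ 6 (mod 11).
    Then x = 439 + 560·6 = 3799, valid modulo lcm(560, 11) = 6160: x ≡ 3799 (mod 6160).
Verify against each original: 3799 mod 16 = 7, 3799 mod 5 = 4, 3799 mod 7 = 5, 3799 mod 11 = 4.

x ≡ 3799 (mod 6160).


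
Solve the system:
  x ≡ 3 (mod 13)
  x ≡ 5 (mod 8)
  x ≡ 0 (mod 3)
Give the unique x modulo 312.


Moduli 13, 8, 3 are pairwise coprime; by CRT there is a unique solution modulo M = 13 · 8 · 3 = 312.
Solve pairwise, accumulating the modulus:
  Start with x ≡ 3 (mod 13).
  Combine with x ≡ 5 (mod 8): since gcd(13, 8) = 1, we get a unique residue mod 104.
    Write x = 3 + 13·t and substitute into x ≡ 5 (mod 8): 13·t ≡ 5 − 3 = 2 (mod 8).
    Reduce coefficients mod 8: 5·t ≡ 2 (mod 8).
    The inverse of 5 mod 8 is 5 (since 5·5 = 25 = 3·8 + 1), so t ≡ 5·2 = 10 ≡ 2 (mod 8).
    Then x = 3 + 13·2 = 29, valid modulo lcm(13, 8) = 104: x ≡ 29 (mod 104).
  Combine with x ≡ 0 (mod 3): since gcd(104, 3) = 1, we get a unique residue mod 312.
    Write x = 29 + 104·t and substitute into x ≡ 0 (mod 3): 104·t ≡ 0 − 29 = -29 (mod 3).
    Reduce coefficients mod 3: 2·t ≡ 1 (mod 3).
    The inverse of 2 mod 3 is 2 (since 2·2 = 4 = 1·3 + 1), so t ≡ 2·1 = 2 ≡ 2 (mod 3).
    Then x = 29 + 104·2 = 237, valid modulo lcm(104, 3) = 312: x ≡ 237 (mod 312).
Verify: 237 mod 13 = 3 ✓, 237 mod 8 = 5 ✓, 237 mod 3 = 0 ✓.

x ≡ 237 (mod 312).


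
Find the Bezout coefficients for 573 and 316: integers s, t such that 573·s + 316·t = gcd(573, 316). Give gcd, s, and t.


Euclidean algorithm on (573, 316) — divide until remainder is 0:
  573 = 1 · 316 + 257
  316 = 1 · 257 + 59
  257 = 4 · 59 + 21
  59 = 2 · 21 + 17
  21 = 1 · 17 + 4
  17 = 4 · 4 + 1
  4 = 4 · 1 + 0
gcd(573, 316) = 1.
Track Bezout coefficients alongside the remainders: start with r₀ = 573 = a·1 + b·0 (s = 1, t = 0) and r₁ = 316 = a·0 + b·1 (s = 0, t = 1); each new remainder r_{k+1} = r_{k-1} − q_k·r_k inherits s_{k+1} = s_{k-1} − q_k·s_k, t_{k+1} = t_{k-1} − q_k·t_k, so r_k = a·s_k + b·t_k at every step:
  q = 1: r = 257, s = 1 − 1·0 = 1, t = 0 − 1·1 = -1  (check: 573·1 + 316·(-1) = 257)
  q = 1: r = 59, s = 0 − 1·1 = -1, t = 1 − 1·(-1) = 2  (check: 573·(-1) + 316·2 = 59)
  q = 4: r = 21, s = 1 − 4·(-1) = 5, t = -1 − 4·2 = -9  (check: 573·5 + 316·(-9) = 21)
  q = 2: r = 17, s = -1 − 2·5 = -11, t = 2 − 2·(-9) = 20  (check: 573·(-11) + 316·20 = 17)
  q = 1: r = 4, s = 5 − 1·(-11) = 16, t = -9 − 1·20 = -29  (check: 573·16 + 316·(-29) = 4)
  q = 4: r = 1, s = -11 − 4·16 = -75, t = 20 − 4·(-29) = 136  (check: 573·(-75) + 316·136 = 1)
The row with r = 1 (the gcd) gives the Bezout coefficients s = -75, t = 136.
Result: 573 · (-75) + 316 · (136) = 1.

gcd(573, 316) = 1; s = -75, t = 136 (check: 573·(-75) + 316·136 = 1).


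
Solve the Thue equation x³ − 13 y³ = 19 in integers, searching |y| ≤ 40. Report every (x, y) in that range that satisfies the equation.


The equation is x³ - 13y³ = 19. For fixed y, x³ = 13·y³ + 19, so a solution requires the RHS to be a perfect cube.
Strategy: iterate y from -40 to 40, compute RHS = 13·y³ + 19, and check whether it is a (positive or negative) perfect cube.
Check small values of y:
  y = 0: RHS = 19 is not a perfect cube.
  y = 1: RHS = 32 is not a perfect cube.
  y = -1: RHS = 6 is not a perfect cube.
  y = 2: RHS = 123 is not a perfect cube.
  y = -2: RHS = -85 is not a perfect cube.
  y = 3: RHS = 370 is not a perfect cube.
  y = -3: RHS = -332 is not a perfect cube.
Continuing the search up to |y| = 40 finds no solutions either.
No (x, y) in the scanned range satisfies the equation.

No integer solutions with |y| ≤ 40.


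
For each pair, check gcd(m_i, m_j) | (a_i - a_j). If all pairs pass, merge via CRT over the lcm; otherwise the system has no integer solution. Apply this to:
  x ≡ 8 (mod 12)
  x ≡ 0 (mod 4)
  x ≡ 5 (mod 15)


Moduli 12, 4, 15 are not pairwise coprime, so CRT works modulo lcm(m_i) when all pairwise compatibility conditions hold.
Pairwise compatibility: gcd(m_i, m_j) must divide a_i - a_j for every pair.
Merge one congruence at a time:
  Start: x ≡ 8 (mod 12).
  Combine with x ≡ 0 (mod 4): gcd(12, 4) = 4; 0 - 8 = -8, which IS divisible by 4, so compatible.
    Write x = 8 + 12·t and substitute into x ≡ 0 (mod 4): 12·t ≡ 0 − 8 = -8 (mod 4).
    Divide the congruence (and modulus) by g = 4: 3·t ≡ -2 (mod 1).
    Modulo 1 every t works; take t = 0.
    Then x = 8 + 12·0 = 8, valid modulo lcm(12, 4) = 12: x ≡ 8 (mod 12).
  Combine with x ≡ 5 (mod 15): gcd(12, 15) = 3; 5 - 8 = -3, which IS divisible by 3, so compatible.
    Write x = 8 + 12·t and substitute into x ≡ 5 (mod 15): 12·t ≡ 5 − 8 = -3 (mod 15).
    Divide the congruence (and modulus) by g = 3: 4·t ≡ -1 (mod 5).
    Reduce coefficients mod 5: 4·t ≡ 4 (mod 5).
    The inverse of 4 mod 5 is 4 (since 4·4 = 16 = 3·5 + 1), so t ≡ 4·4 = 16 ≡ 1 (mod 5).
    Then x = 8 + 12·1 = 20, valid modulo lcm(12, 15) = 60: x ≡ 20 (mod 60).
Verify: 20 mod 12 = 8, 20 mod 4 = 0, 20 mod 15 = 5.

x ≡ 20 (mod 60).


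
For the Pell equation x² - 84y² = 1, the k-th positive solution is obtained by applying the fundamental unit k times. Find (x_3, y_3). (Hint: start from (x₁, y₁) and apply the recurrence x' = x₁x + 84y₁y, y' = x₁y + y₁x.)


Step 1: Find the fundamental solution (x₁, y₁) of x² - 84y² = 1.
  Expand √84 as a continued fraction. a₀ = ⌊√84⌋ = 9; iterate m_{k+1} = d_k·a_k − m_k, d_{k+1} = (84 − m_{k+1}²)/d_k, a_{k+1} = ⌊(a₀ + m_{k+1})/d_{k+1}⌋ (starting m₀ = 0, d₀ = 1), with convergents p_k = a_k·p_{k-1} + p_{k-2}, q_k = a_k·q_{k-1} + q_{k-2} (p₋₁ = 1, q₋₁ = 0):
  k = 0: a₀ = 9; p₀/q₀ = 9/1; p₀² − 84·q₀² = 81 − 84 = -3.
  k = 1: m = 9, d = 3, a = ⌊(9 + 9)/3⌋ = 6; p/q = (6·9 + 1)/(6·1 + 0) = 55/6; p² − 84·q² = 3025 − 3024 = 1.
  The first convergent with p² − 84·q² = 1 gives the fundamental solution (x₁, y₁) = (55, 6).
Step 2: Apply the recurrence (x_{n+1}, y_{n+1}) = (x₁x_n + 84y₁y_n, x₁y_n + y₁x_n) repeatedly.
  From (x_1, y_1) = (55, 6): x_2 = 55·55 + 84·6·6 = 6049; y_2 = 55·6 + 6·55 = 660.
  From (x_2, y_2) = (6049, 660): x_3 = 55·6049 + 84·6·660 = 665335; y_3 = 55·660 + 6·6049 = 72594.
Step 3: Verify x_3² - 84·y_3² = 442670662225 - 442670662224 = 1 (should be 1). ✓

(x_1, y_1) = (55, 6); (x_3, y_3) = (665335, 72594).


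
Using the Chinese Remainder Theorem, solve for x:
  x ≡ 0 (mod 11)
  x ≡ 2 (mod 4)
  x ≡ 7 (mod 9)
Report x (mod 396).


Moduli 11, 4, 9 are pairwise coprime; by CRT there is a unique solution modulo M = 11 · 4 · 9 = 396.
Solve pairwise, accumulating the modulus:
  Start with x ≡ 0 (mod 11).
  Combine with x ≡ 2 (mod 4): since gcd(11, 4) = 1, we get a unique residue mod 44.
    Write x = 0 + 11·t and substitute into x ≡ 2 (mod 4): 11·t ≡ 2 − 0 = 2 (mod 4).
    Reduce coefficients mod 4: 3·t ≡ 2 (mod 4).
    The inverse of 3 mod 4 is 3 (since 3·3 = 9 = 2·4 + 1), so t ≡ 3·2 = 6 ≡ 2 (mod 4).
    Then x = 0 + 11·2 = 22, valid modulo lcm(11, 4) = 44: x ≡ 22 (mod 44).
  Combine with x ≡ 7 (mod 9): since gcd(44, 9) = 1, we get a unique residue mod 396.
    Write x = 22 + 44·t and substitute into x ≡ 7 (mod 9): 44·t ≡ 7 − 22 = -15 (mod 9).
    Reduce coefficients mod 9: 8·t ≡ 3 (mod 9).
    The inverse of 8 mod 9 is 8 (since 8·8 = 64 = 7·9 + 1), so t ≡ 8·3 = 24 ≡ 6 (mod 9).
    Then x = 22 + 44·6 = 286, valid modulo lcm(44, 9) = 396: x ≡ 286 (mod 396).
Verify: 286 mod 11 = 0 ✓, 286 mod 4 = 2 ✓, 286 mod 9 = 7 ✓.

x ≡ 286 (mod 396).


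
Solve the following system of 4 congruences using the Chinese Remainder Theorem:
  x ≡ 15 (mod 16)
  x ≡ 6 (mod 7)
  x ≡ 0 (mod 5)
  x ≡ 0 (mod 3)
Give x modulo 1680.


Product of moduli M = 16 · 7 · 5 · 3 = 1680.
Merge one congruence at a time:
  Start: x ≡ 15 (mod 16).
  Combine with x ≡ 6 (mod 7); new modulus lcm = 112.
    Write x = 15 + 16·t and substitute into x ≡ 6 (mod 7): 16·t ≡ 6 − 15 = -9 (mod 7).
    Reduce coefficients mod 7: 2·t ≡ 5 (mod 7).
    The inverse of 2 mod 7 is 4 (since 2·4 = 8 = 1·7 + 1), so t ≡ 4·5 = 20 ≡ 6 (mod 7).
    Then x = 15 + 16·6 = 111, valid modulo lcm(16, 7) = 112: x ≡ 111 (mod 112).
  Combine with x ≡ 0 (mod 5); new modulus lcm = 560.
    Write x = 111 + 112·t and substitute into x ≡ 0 (mod 5): 112·t ≡ 0 − 111 = -111 (mod 5).
    Reduce coefficients mod 5: 2·t ≡ 4 (mod 5).
    The inverse of 2 mod 5 is 3 (since 2·3 = 6 = 1·5 + 1), so t ≡ 3·4 = 12 ≡ 2 (mod 5).
    Then x = 111 + 112·2 = 335, valid modulo lcm(112, 5) = 560: x ≡ 335 (mod 560).
  Combine with x ≡ 0 (mod 3); new modulus lcm = 1680.
    Write x = 335 + 560·t and substitute into x ≡ 0 (mod 3): 560·t ≡ 0 − 335 = -335 (mod 3).
    Reduce coefficients mod 3: 2·t ≡ 1 (mod 3).
    The inverse of 2 mod 3 is 2 (since 2·2 = 4 = 1·3 + 1), so t ≡ 2·1 = 2 ≡ 2 (mod 3).
    Then x = 335 + 560·2 = 1455, valid modulo lcm(560, 3) = 1680: x ≡ 1455 (mod 1680).
Verify against each original: 1455 mod 16 = 15, 1455 mod 7 = 6, 1455 mod 5 = 0, 1455 mod 3 = 0.

x ≡ 1455 (mod 1680).


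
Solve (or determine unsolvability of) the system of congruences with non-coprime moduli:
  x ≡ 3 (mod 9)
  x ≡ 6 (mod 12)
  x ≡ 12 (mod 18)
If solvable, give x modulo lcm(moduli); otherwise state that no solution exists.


Moduli 9, 12, 18 are not pairwise coprime, so CRT works modulo lcm(m_i) when all pairwise compatibility conditions hold.
Pairwise compatibility: gcd(m_i, m_j) must divide a_i - a_j for every pair.
Merge one congruence at a time:
  Start: x ≡ 3 (mod 9).
  Combine with x ≡ 6 (mod 12): gcd(9, 12) = 3; 6 - 3 = 3, which IS divisible by 3, so compatible.
    Write x = 3 + 9·t and substitute into x ≡ 6 (mod 12): 9·t ≡ 6 − 3 = 3 (mod 12).
    Divide the congruence (and modulus) by g = 3: 3·t ≡ 1 (mod 4).
    The inverse of 3 mod 4 is 3 (since 3·3 = 9 = 2·4 + 1), so t ≡ 3·1 = 3 ≡ 3 (mod 4).
    Then x = 3 + 9·3 = 30, valid modulo lcm(9, 12) = 36: x ≡ 30 (mod 36).
  Combine with x ≡ 12 (mod 18): gcd(36, 18) = 18; 12 - 30 = -18, which IS divisible by 18, so compatible.
    Write x = 30 + 36·t and substitute into x ≡ 12 (mod 18): 36·t ≡ 12 − 30 = -18 (mod 18).
    Divide the congruence (and modulus) by g = 18: 2·t ≡ -1 (mod 1).
    Modulo 1 every t works; take t = 0.
    Then x = 30 + 36·0 = 30, valid modulo lcm(36, 18) = 36: x ≡ 30 (mod 36).
Verify: 30 mod 9 = 3, 30 mod 12 = 6, 30 mod 18 = 12.

x ≡ 30 (mod 36).


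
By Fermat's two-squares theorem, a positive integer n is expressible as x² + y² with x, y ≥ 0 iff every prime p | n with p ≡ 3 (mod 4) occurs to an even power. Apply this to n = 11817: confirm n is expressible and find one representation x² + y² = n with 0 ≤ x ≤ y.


Step 1: Factor n = 11817 = 3^2 · 13 · 101.
Step 2: Check the mod-4 condition on each prime factor: 3 ≡ 3 (mod 4), exponent 2 (must be even); 13 ≡ 1 (mod 4), exponent 1; 101 ≡ 1 (mod 4), exponent 1.
All primes ≡ 3 (mod 4) appear to even exponent (or don't appear), so by the two-squares theorem n IS expressible as a sum of two squares.
Step 3: Build a representation. Group n = k² · m with k = 3 and m = 13 · 101 = 1313 (a product of primes ≡ 1 (mod 4)); a representation of m scales to one of n via (k·x)² + (k·y)² = k²(x² + y²). Each prime p ≡ 1 (mod 4) is itself a sum of two squares; find a² by testing p − a² for a perfect square:
  13: 13 − 1² = 12, 13 − 2² = 9 = 3² ⇒ 13 = 2² + 3².
  101: 101 − 1² = 100 = 10² ⇒ 101 = 1² + 10².
  Combine using the Brahmagupta–Fibonacci identity (a² + b²)(c² + d²) = (ac − bd)² + (ad + bc)² = (ac + bd)² + (ad − bc)²:
  13 · 101 = 1313: from (2² + 3²)(1² + 10²), take (2·1 − 3·10, 2·10 + 3·1) = (2 − 30, 20 + 3) = (-28, 23); dropping signs (only squares matter) gives (28, 23); check 28² + 23² = 784 + 529 = 1313 ✓.
  Scale by k = 3: (3·28, 3·23) = (84, 69).
Step 4: Order so x ≤ y and verify: 69² + 84² = 4761 + 7056 = 11817 = n. ✓

n = 11817 = 69² + 84² (one valid representation with x ≤ y).


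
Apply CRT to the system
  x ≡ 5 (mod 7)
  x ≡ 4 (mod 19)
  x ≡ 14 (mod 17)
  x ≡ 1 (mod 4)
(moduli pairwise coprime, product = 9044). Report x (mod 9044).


Product of moduli M = 7 · 19 · 17 · 4 = 9044.
Merge one congruence at a time:
  Start: x ≡ 5 (mod 7).
  Combine with x ≡ 4 (mod 19); new modulus lcm = 133.
    Write x = 5 + 7·t and substitute into x ≡ 4 (mod 19): 7·t ≡ 4 − 5 = -1 (mod 19).
    Reduce coefficients mod 19: 7·t ≡ 18 (mod 19).
    The inverse of 7 mod 19 is 11 (since 7·11 = 77 = 4·19 + 1), so t ≡ 11·18 = 198 ≡ 8 (mod 19).
    Then x = 5 + 7·8 = 61, valid modulo lcm(7, 19) = 133: x ≡ 61 (mod 133).
  Combine with x ≡ 14 (mod 17); new modulus lcm = 2261.
    Write x = 61 + 133·t and substitute into x ≡ 14 (mod 17): 133·t ≡ 14 − 61 = -47 (mod 17).
    Reduce coefficients mod 17: 14·t ≡ 4 (mod 17).
    The inverse of 14 mod 17 is 11 (since 14·11 = 154 = 9·17 + 1), so t ≡ 11·4 = 44 ≡ 10 (mod 17).
    Then x = 61 + 133·10 = 1391, valid modulo lcm(133, 17) = 2261: x ≡ 1391 (mod 2261).
  Combine with x ≡ 1 (mod 4); new modulus lcm = 9044.
    Write x = 1391 + 2261·t and substitute into x ≡ 1 (mod 4): 2261·t ≡ 1 − 1391 = -1390 (mod 4).
    Reduce coefficients mod 4: 1·t ≡ 2 (mod 4).
    So t ≡ 2 (mod 4).
    Then x = 1391 + 2261·2 = 5913, valid modulo lcm(2261, 4) = 9044: x ≡ 5913 (mod 9044).
Verify against each original: 5913 mod 7 = 5, 5913 mod 19 = 4, 5913 mod 17 = 14, 5913 mod 4 = 1.

x ≡ 5913 (mod 9044).


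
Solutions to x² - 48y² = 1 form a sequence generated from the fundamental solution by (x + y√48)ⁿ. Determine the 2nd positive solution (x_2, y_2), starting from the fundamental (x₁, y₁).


Step 1: Find the fundamental solution (x₁, y₁) of x² - 48y² = 1.
  Expand √48 as a continued fraction. a₀ = ⌊√48⌋ = 6; iterate m_{k+1} = d_k·a_k − m_k, d_{k+1} = (48 − m_{k+1}²)/d_k, a_{k+1} = ⌊(a₀ + m_{k+1})/d_{k+1}⌋ (starting m₀ = 0, d₀ = 1), with convergents p_k = a_k·p_{k-1} + p_{k-2}, q_k = a_k·q_{k-1} + q_{k-2} (p₋₁ = 1, q₋₁ = 0):
  k = 0: a₀ = 6; p₀/q₀ = 6/1; p₀² − 48·q₀² = 36 − 48 = -12.
  k = 1: m = 6, d = 12, a = ⌊(6 + 6)/12⌋ = 1; p/q = (1·6 + 1)/(1·1 + 0) = 7/1; p² − 48·q² = 49 − 48 = 1.
  The first convergent with p² − 48·q² = 1 gives the fundamental solution (x₁, y₁) = (7, 1).
Step 2: Apply the recurrence (x_{n+1}, y_{n+1}) = (x₁x_n + 48y₁y_n, x₁y_n + y₁x_n) repeatedly.
  From (x_1, y_1) = (7, 1): x_2 = 7·7 + 48·1·1 = 97; y_2 = 7·1 + 1·7 = 14.
Step 3: Verify x_2² - 48·y_2² = 9409 - 9408 = 1 (should be 1). ✓

(x_1, y_1) = (7, 1); (x_2, y_2) = (97, 14).


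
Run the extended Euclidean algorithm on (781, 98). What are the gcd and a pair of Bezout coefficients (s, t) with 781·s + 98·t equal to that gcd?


Euclidean algorithm on (781, 98) — divide until remainder is 0:
  781 = 7 · 98 + 95
  98 = 1 · 95 + 3
  95 = 31 · 3 + 2
  3 = 1 · 2 + 1
  2 = 2 · 1 + 0
gcd(781, 98) = 1.
Track Bezout coefficients alongside the remainders: start with r₀ = 781 = a·1 + b·0 (s = 1, t = 0) and r₁ = 98 = a·0 + b·1 (s = 0, t = 1); each new remainder r_{k+1} = r_{k-1} − q_k·r_k inherits s_{k+1} = s_{k-1} − q_k·s_k, t_{k+1} = t_{k-1} − q_k·t_k, so r_k = a·s_k + b·t_k at every step:
  q = 7: r = 95, s = 1 − 7·0 = 1, t = 0 − 7·1 = -7  (check: 781·1 + 98·(-7) = 95)
  q = 1: r = 3, s = 0 − 1·1 = -1, t = 1 − 1·(-7) = 8  (check: 781·(-1) + 98·8 = 3)
  q = 31: r = 2, s = 1 − 31·(-1) = 32, t = -7 − 31·8 = -255  (check: 781·32 + 98·(-255) = 2)
  q = 1: r = 1, s = -1 − 1·32 = -33, t = 8 − 1·(-255) = 263  (check: 781·(-33) + 98·263 = 1)
The row with r = 1 (the gcd) gives the Bezout coefficients s = -33, t = 263.
Result: 781 · (-33) + 98 · (263) = 1.

gcd(781, 98) = 1; s = -33, t = 263 (check: 781·(-33) + 98·263 = 1).


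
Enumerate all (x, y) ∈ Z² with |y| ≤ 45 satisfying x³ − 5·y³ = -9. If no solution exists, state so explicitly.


The equation is x³ - 5y³ = -9. For fixed y, x³ = 5·y³ − 9, so a solution requires the RHS to be a perfect cube.
Strategy: iterate y from -45 to 45, compute RHS = 5·y³ − 9, and check whether it is a (positive or negative) perfect cube.
Check small values of y:
  y = 0: RHS = -9 is not a perfect cube.
  y = 1: RHS = -4 is not a perfect cube.
  y = -1: RHS = -14 is not a perfect cube.
  y = 2: RHS = 31 is not a perfect cube.
  y = -2: RHS = -49 is not a perfect cube.
  y = 3: RHS = 126 is not a perfect cube.
  y = -3: RHS = -144 is not a perfect cube.
Continuing the search up to |y| = 45 finds no solutions either.
No (x, y) in the scanned range satisfies the equation.

No integer solutions with |y| ≤ 45.


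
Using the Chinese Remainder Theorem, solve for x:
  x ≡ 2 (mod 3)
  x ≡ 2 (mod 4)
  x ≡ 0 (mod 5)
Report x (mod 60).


Moduli 3, 4, 5 are pairwise coprime; by CRT there is a unique solution modulo M = 3 · 4 · 5 = 60.
Solve pairwise, accumulating the modulus:
  Start with x ≡ 2 (mod 3).
  Combine with x ≡ 2 (mod 4): since gcd(3, 4) = 1, we get a unique residue mod 12.
    Write x = 2 + 3·t and substitute into x ≡ 2 (mod 4): 3·t ≡ 2 − 2 = 0 (mod 4).
    The inverse of 3 mod 4 is 3 (since 3·3 = 9 = 2·4 + 1), so t ≡ 3·0 = 0 ≡ 0 (mod 4).
    Then x = 2 + 3·0 = 2, valid modulo lcm(3, 4) = 12: x ≡ 2 (mod 12).
  Combine with x ≡ 0 (mod 5): since gcd(12, 5) = 1, we get a unique residue mod 60.
    Write x = 2 + 12·t and substitute into x ≡ 0 (mod 5): 12·t ≡ 0 − 2 = -2 (mod 5).
    Reduce coefficients mod 5: 2·t ≡ 3 (mod 5).
    The inverse of 2 mod 5 is 3 (since 2·3 = 6 = 1·5 + 1), so t ≡ 3·3 = 9 ≡ 4 (mod 5).
    Then x = 2 + 12·4 = 50, valid modulo lcm(12, 5) = 60: x ≡ 50 (mod 60).
Verify: 50 mod 3 = 2 ✓, 50 mod 4 = 2 ✓, 50 mod 5 = 0 ✓.

x ≡ 50 (mod 60).


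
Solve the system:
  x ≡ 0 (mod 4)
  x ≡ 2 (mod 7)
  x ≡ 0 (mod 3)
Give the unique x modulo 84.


Moduli 4, 7, 3 are pairwise coprime; by CRT there is a unique solution modulo M = 4 · 7 · 3 = 84.
Solve pairwise, accumulating the modulus:
  Start with x ≡ 0 (mod 4).
  Combine with x ≡ 2 (mod 7): since gcd(4, 7) = 1, we get a unique residue mod 28.
    Write x = 0 + 4·t and substitute into x ≡ 2 (mod 7): 4·t ≡ 2 − 0 = 2 (mod 7).
    The inverse of 4 mod 7 is 2 (since 4·2 = 8 = 1·7 + 1), so t ≡ 2·2 = 4 ≡ 4 (mod 7).
    Then x = 0 + 4·4 = 16, valid modulo lcm(4, 7) = 28: x ≡ 16 (mod 28).
  Combine with x ≡ 0 (mod 3): since gcd(28, 3) = 1, we get a unique residue mod 84.
    Write x = 16 + 28·t and substitute into x ≡ 0 (mod 3): 28·t ≡ 0 − 16 = -16 (mod 3).
    Reduce coefficients mod 3: 1·t ≡ 2 (mod 3).
    So t ≡ 2 (mod 3).
    Then x = 16 + 28·2 = 72, valid modulo lcm(28, 3) = 84: x ≡ 72 (mod 84).
Verify: 72 mod 4 = 0 ✓, 72 mod 7 = 2 ✓, 72 mod 3 = 0 ✓.

x ≡ 72 (mod 84).


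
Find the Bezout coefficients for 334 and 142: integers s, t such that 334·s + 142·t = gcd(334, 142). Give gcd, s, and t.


Euclidean algorithm on (334, 142) — divide until remainder is 0:
  334 = 2 · 142 + 50
  142 = 2 · 50 + 42
  50 = 1 · 42 + 8
  42 = 5 · 8 + 2
  8 = 4 · 2 + 0
gcd(334, 142) = 2.
Track Bezout coefficients alongside the remainders: start with r₀ = 334 = a·1 + b·0 (s = 1, t = 0) and r₁ = 142 = a·0 + b·1 (s = 0, t = 1); each new remainder r_{k+1} = r_{k-1} − q_k·r_k inherits s_{k+1} = s_{k-1} − q_k·s_k, t_{k+1} = t_{k-1} − q_k·t_k, so r_k = a·s_k + b·t_k at every step:
  q = 2: r = 50, s = 1 − 2·0 = 1, t = 0 − 2·1 = -2  (check: 334·1 + 142·(-2) = 50)
  q = 2: r = 42, s = 0 − 2·1 = -2, t = 1 − 2·(-2) = 5  (check: 334·(-2) + 142·5 = 42)
  q = 1: r = 8, s = 1 − 1·(-2) = 3, t = -2 − 1·5 = -7  (check: 334·3 + 142·(-7) = 8)
  q = 5: r = 2, s = -2 − 5·3 = -17, t = 5 − 5·(-7) = 40  (check: 334·(-17) + 142·40 = 2)
The row with r = 2 (the gcd) gives the Bezout coefficients s = -17, t = 40.
Result: 334 · (-17) + 142 · (40) = 2.

gcd(334, 142) = 2; s = -17, t = 40 (check: 334·(-17) + 142·40 = 2).


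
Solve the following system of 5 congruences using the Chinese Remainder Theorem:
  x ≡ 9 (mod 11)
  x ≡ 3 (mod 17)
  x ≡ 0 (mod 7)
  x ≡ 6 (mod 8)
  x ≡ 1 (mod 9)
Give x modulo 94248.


Product of moduli M = 11 · 17 · 7 · 8 · 9 = 94248.
Merge one congruence at a time:
  Start: x ≡ 9 (mod 11).
  Combine with x ≡ 3 (mod 17); new modulus lcm = 187.
    Write x = 9 + 11·t and substitute into x ≡ 3 (mod 17): 11·t ≡ 3 − 9 = -6 (mod 17).
    Reduce coefficients mod 17: 11·t ≡ 11 (mod 17).
    The inverse of 11 mod 17 is 14 (since 11·14 = 154 = 9·17 + 1), so t ≡ 14·11 = 154 ≡ 1 (mod 17).
    Then x = 9 + 11·1 = 20, valid modulo lcm(11, 17) = 187: x ≡ 20 (mod 187).
  Combine with x ≡ 0 (mod 7); new modulus lcm = 1309.
    Write x = 20 + 187·t and substitute into x ≡ 0 (mod 7): 187·t ≡ 0 − 20 = -20 (mod 7).
    Reduce coefficients mod 7: 5·t ≡ 1 (mod 7).
    The inverse of 5 mod 7 is 3 (since 5·3 = 15 = 2·7 + 1), so t ≡ 3·1 = 3 ≡ 3 (mod 7).
    Then x = 20 + 187·3 = 581, valid modulo lcm(187, 7) = 1309: x ≡ 581 (mod 1309).
  Combine with x ≡ 6 (mod 8); new modulus lcm = 10472.
    Write x = 581 + 1309·t and substitute into x ≡ 6 (mod 8): 1309·t ≡ 6 − 581 = -575 (mod 8).
    Reduce coefficients mod 8: 5·t ≡ 1 (mod 8).
    The inverse of 5 mod 8 is 5 (since 5·5 = 25 = 3·8 + 1), so t ≡ 5·1 = 5 ≡ 5 (mod 8).
    Then x = 581 + 1309·5 = 7126, valid modulo lcm(1309, 8) = 10472: x ≡ 7126 (mod 10472).
  Combine with x ≡ 1 (mod 9); new modulus lcm = 94248.
    Write x = 7126 + 10472·t and substitute into x ≡ 1 (mod 9): 10472·t ≡ 1 − 7126 = -7125 (mod 9).
    Reduce coefficients mod 9: 5·t ≡ 3 (mod 9).
    The inverse of 5 mod 9 is 2 (since 5·2 = 10 = 1·9 + 1), so t ≡ 2·3 = 6 ≡ 6 (mod 9).
    Then x = 7126 + 10472·6 = 69958, valid modulo lcm(10472, 9) = 94248: x ≡ 69958 (mod 94248).
Verify against each original: 69958 mod 11 = 9, 69958 mod 17 = 3, 69958 mod 7 = 0, 69958 mod 8 = 6, 69958 mod 9 = 1.

x ≡ 69958 (mod 94248).


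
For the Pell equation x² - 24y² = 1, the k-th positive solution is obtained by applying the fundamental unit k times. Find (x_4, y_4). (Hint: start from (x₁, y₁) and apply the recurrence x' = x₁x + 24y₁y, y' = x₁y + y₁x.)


Step 1: Find the fundamental solution (x₁, y₁) of x² - 24y² = 1.
  Expand √24 as a continued fraction. a₀ = ⌊√24⌋ = 4; iterate m_{k+1} = d_k·a_k − m_k, d_{k+1} = (24 − m_{k+1}²)/d_k, a_{k+1} = ⌊(a₀ + m_{k+1})/d_{k+1}⌋ (starting m₀ = 0, d₀ = 1), with convergents p_k = a_k·p_{k-1} + p_{k-2}, q_k = a_k·q_{k-1} + q_{k-2} (p₋₁ = 1, q₋₁ = 0):
  k = 0: a₀ = 4; p₀/q₀ = 4/1; p₀² − 24·q₀² = 16 − 24 = -8.
  k = 1: m = 4, d = 8, a = ⌊(4 + 4)/8⌋ = 1; p/q = (1·4 + 1)/(1·1 + 0) = 5/1; p² − 24·q² = 25 − 24 = 1.
  The first convergent with p² − 24·q² = 1 gives the fundamental solution (x₁, y₁) = (5, 1).
Step 2: Apply the recurrence (x_{n+1}, y_{n+1}) = (x₁x_n + 24y₁y_n, x₁y_n + y₁x_n) repeatedly.
  From (x_1, y_1) = (5, 1): x_2 = 5·5 + 24·1·1 = 49; y_2 = 5·1 + 1·5 = 10.
  From (x_2, y_2) = (49, 10): x_3 = 5·49 + 24·1·10 = 485; y_3 = 5·10 + 1·49 = 99.
  From (x_3, y_3) = (485, 99): x_4 = 5·485 + 24·1·99 = 4801; y_4 = 5·99 + 1·485 = 980.
Step 3: Verify x_4² - 24·y_4² = 23049601 - 23049600 = 1 (should be 1). ✓

(x_1, y_1) = (5, 1); (x_4, y_4) = (4801, 980).


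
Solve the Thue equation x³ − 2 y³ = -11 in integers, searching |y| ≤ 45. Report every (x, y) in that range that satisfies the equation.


The equation is x³ - 2y³ = -11. For fixed y, x³ = 2·y³ − 11, so a solution requires the RHS to be a perfect cube.
Strategy: iterate y from -45 to 45, compute RHS = 2·y³ − 11, and check whether it is a (positive or negative) perfect cube.
Check small values of y:
  y = 0: RHS = -11 is not a perfect cube.
  y = 1: RHS = -9 is not a perfect cube.
  y = -1: RHS = -13 is not a perfect cube.
  y = 2: RHS = 5 is not a perfect cube.
  y = -2: RHS = -27 = (-3)³ ⇒ x = -3 works.
  y = 3: RHS = 43 is not a perfect cube.
  y = -3: RHS = -65 is not a perfect cube.
Continuing the search up to |y| = 45 finds no further solutions beyond those listed.
Collected solutions: (-3, -2).

Solutions (with |y| ≤ 45): (-3, -2).


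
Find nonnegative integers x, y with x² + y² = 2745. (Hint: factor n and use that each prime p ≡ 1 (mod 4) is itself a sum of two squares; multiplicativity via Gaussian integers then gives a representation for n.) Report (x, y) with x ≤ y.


Step 1: Factor n = 2745 = 3^2 · 5 · 61.
Step 2: Check the mod-4 condition on each prime factor: 3 ≡ 3 (mod 4), exponent 2 (must be even); 5 ≡ 1 (mod 4), exponent 1; 61 ≡ 1 (mod 4), exponent 1.
All primes ≡ 3 (mod 4) appear to even exponent (or don't appear), so by the two-squares theorem n IS expressible as a sum of two squares.
Step 3: Build a representation. Group n = k² · m with k = 3 and m = 5 · 61 = 305 (a product of primes ≡ 1 (mod 4)); a representation of m scales to one of n via (k·x)² + (k·y)² = k²(x² + y²). Each prime p ≡ 1 (mod 4) is itself a sum of two squares; find a² by testing p − a² for a perfect square:
  5: 5 − 1² = 4 = 2² ⇒ 5 = 1² + 2².
  61: 61 − 1² = 60, 61 − 2² = 57, 61 − 3² = 52, 61 − 4² = 45, 61 − 5² = 36 = 6² ⇒ 61 = 5² + 6².
  Combine using the Brahmagupta–Fibonacci identity (a² + b²)(c² + d²) = (ac − bd)² + (ad + bc)² = (ac + bd)² + (ad − bc)²:
  5 · 61 = 305: from (1² + 2²)(5² + 6²), take (1·5 − 2·6, 1·6 + 2·5) = (5 − 12, 6 + 10) = (-7, 16); dropping signs (only squares matter) gives (7, 16); check 7² + 16² = 49 + 256 = 305 ✓.
  Scale by k = 3: (3·7, 3·16) = (21, 48).
Step 4: Order so x ≤ y and verify: 21² + 48² = 441 + 2304 = 2745 = n. ✓

n = 2745 = 21² + 48² (one valid representation with x ≤ y).


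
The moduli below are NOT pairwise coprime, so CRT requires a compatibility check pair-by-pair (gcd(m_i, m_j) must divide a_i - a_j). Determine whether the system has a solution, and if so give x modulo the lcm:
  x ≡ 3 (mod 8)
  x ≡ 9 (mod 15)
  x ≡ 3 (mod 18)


Moduli 8, 15, 18 are not pairwise coprime, so CRT works modulo lcm(m_i) when all pairwise compatibility conditions hold.
Pairwise compatibility: gcd(m_i, m_j) must divide a_i - a_j for every pair.
Merge one congruence at a time:
  Start: x ≡ 3 (mod 8).
  Combine with x ≡ 9 (mod 15): gcd(8, 15) = 1; 9 - 3 = 6, which IS divisible by 1, so compatible.
    Write x = 3 + 8·t and substitute into x ≡ 9 (mod 15): 8·t ≡ 9 − 3 = 6 (mod 15).
    The inverse of 8 mod 15 is 2 (since 8·2 = 16 = 1·15 + 1), so t ≡ 2·6 = 12 ≡ 12 (mod 15).
    Then x = 3 + 8·12 = 99, valid modulo lcm(8, 15) = 120: x ≡ 99 (mod 120).
  Combine with x ≡ 3 (mod 18): gcd(120, 18) = 6; 3 - 99 = -96, which IS divisible by 6, so compatible.
    Write x = 99 + 120·t and substitute into x ≡ 3 (mod 18): 120·t ≡ 3 − 99 = -96 (mod 18).
    Divide the congruence (and modulus) by g = 6: 20·t ≡ -16 (mod 3).
    Reduce coefficients mod 3: 2·t ≡ 2 (mod 3).
    The inverse of 2 mod 3 is 2 (since 2·2 = 4 = 1·3 + 1), so t ≡ 2·2 = 4 ≡ 1 (mod 3).
    Then x = 99 + 120·1 = 219, valid modulo lcm(120, 18) = 360: x ≡ 219 (mod 360).
Verify: 219 mod 8 = 3, 219 mod 15 = 9, 219 mod 18 = 3.

x ≡ 219 (mod 360).


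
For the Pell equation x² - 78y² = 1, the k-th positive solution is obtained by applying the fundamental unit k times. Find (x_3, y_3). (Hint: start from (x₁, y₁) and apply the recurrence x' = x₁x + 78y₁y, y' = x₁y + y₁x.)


Step 1: Find the fundamental solution (x₁, y₁) of x² - 78y² = 1.
  Expand √78 as a continued fraction. a₀ = ⌊√78⌋ = 8; iterate m_{k+1} = d_k·a_k − m_k, d_{k+1} = (78 − m_{k+1}²)/d_k, a_{k+1} = ⌊(a₀ + m_{k+1})/d_{k+1}⌋ (starting m₀ = 0, d₀ = 1), with convergents p_k = a_k·p_{k-1} + p_{k-2}, q_k = a_k·q_{k-1} + q_{k-2} (p₋₁ = 1, q₋₁ = 0):
  k = 0: a₀ = 8; p₀/q₀ = 8/1; p₀² − 78·q₀² = 64 − 78 = -14.
  k = 1: m = 8, d = 14, a = ⌊(8 + 8)/14⌋ = 1; p/q = (1·8 + 1)/(1·1 + 0) = 9/1; p² − 78·q² = 81 − 78 = 3.
  k = 2: m = 6, d = 3, a = ⌊(8 + 6)/3⌋ = 4; p/q = (4·9 + 8)/(4·1 + 1) = 44/5; p² − 78·q² = 1936 − 1950 = -14.
  k = 3: m = 6, d = 14, a = ⌊(8 + 6)/14⌋ = 1; p/q = (1·44 + 9)/(1·5 + 1) = 53/6; p² − 78·q² = 2809 − 2808 = 1.
  The first convergent with p² − 78·q² = 1 gives the fundamental solution (x₁, y₁) = (53, 6).
Step 2: Apply the recurrence (x_{n+1}, y_{n+1}) = (x₁x_n + 78y₁y_n, x₁y_n + y₁x_n) repeatedly.
  From (x_1, y_1) = (53, 6): x_2 = 53·53 + 78·6·6 = 5617; y_2 = 53·6 + 6·53 = 636.
  From (x_2, y_2) = (5617, 636): x_3 = 53·5617 + 78·6·636 = 595349; y_3 = 53·636 + 6·5617 = 67410.
Step 3: Verify x_3² - 78·y_3² = 354440431801 - 354440431800 = 1 (should be 1). ✓

(x_1, y_1) = (53, 6); (x_3, y_3) = (595349, 67410).


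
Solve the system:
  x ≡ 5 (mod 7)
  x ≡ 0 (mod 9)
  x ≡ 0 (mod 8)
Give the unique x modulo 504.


Moduli 7, 9, 8 are pairwise coprime; by CRT there is a unique solution modulo M = 7 · 9 · 8 = 504.
Solve pairwise, accumulating the modulus:
  Start with x ≡ 5 (mod 7).
  Combine with x ≡ 0 (mod 9): since gcd(7, 9) = 1, we get a unique residue mod 63.
    Write x = 5 + 7·t and substitute into x ≡ 0 (mod 9): 7·t ≡ 0 − 5 = -5 (mod 9).
    Reduce coefficients mod 9: 7·t ≡ 4 (mod 9).
    The inverse of 7 mod 9 is 4 (since 7·4 = 28 = 3·9 + 1), so t ≡ 4·4 = 16 ≡ 7 (mod 9).
    Then x = 5 + 7·7 = 54, valid modulo lcm(7, 9) = 63: x ≡ 54 (mod 63).
  Combine with x ≡ 0 (mod 8): since gcd(63, 8) = 1, we get a unique residue mod 504.
    Write x = 54 + 63·t and substitute into x ≡ 0 (mod 8): 63·t ≡ 0 − 54 = -54 (mod 8).
    Reduce coefficients mod 8: 7·t ≡ 2 (mod 8).
    The inverse of 7 mod 8 is 7 (since 7·7 = 49 = 6·8 + 1), so t ≡ 7·2 = 14 ≡ 6 (mod 8).
    Then x = 54 + 63·6 = 432, valid modulo lcm(63, 8) = 504: x ≡ 432 (mod 504).
Verify: 432 mod 7 = 5 ✓, 432 mod 9 = 0 ✓, 432 mod 8 = 0 ✓.

x ≡ 432 (mod 504).
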